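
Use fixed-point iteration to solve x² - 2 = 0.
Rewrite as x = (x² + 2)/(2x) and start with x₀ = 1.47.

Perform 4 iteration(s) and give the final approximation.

Equation: x² - 2 = 0
Fixed-point form: x = (x² + 2)/(2x)
x₀ = 1.47

x_1 = g(1.470000) = 1.415272
x_2 = g(1.415272) = 1.414214
x_3 = g(1.414214) = 1.414214
x_4 = g(1.414214) = 1.414214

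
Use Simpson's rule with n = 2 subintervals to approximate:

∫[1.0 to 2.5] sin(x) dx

f(x) = sin(x)
a = 1.0, b = 2.5, n = 2
h = (b - a)/n = 0.750000

Simpson's rule: (h/3)[f(x₀) + 4f(x₁) + 2f(x₂) + ... + f(xₙ)]

x_0 = 1.0000, f(x_0) = 0.841471, coefficient = 1
x_1 = 1.7500, f(x_1) = 0.983986, coefficient = 4
x_2 = 2.5000, f(x_2) = 0.598472, coefficient = 1

I ≈ (0.750000/3) × 5.375887 = 1.343972
Exact value: 1.341446
Error: 0.002526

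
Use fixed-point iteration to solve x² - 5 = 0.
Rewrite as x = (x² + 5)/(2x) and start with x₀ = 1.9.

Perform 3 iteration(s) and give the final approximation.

Equation: x² - 5 = 0
Fixed-point form: x = (x² + 5)/(2x)
x₀ = 1.9

x_1 = g(1.900000) = 2.265789
x_2 = g(2.265789) = 2.236263
x_3 = g(2.236263) = 2.236068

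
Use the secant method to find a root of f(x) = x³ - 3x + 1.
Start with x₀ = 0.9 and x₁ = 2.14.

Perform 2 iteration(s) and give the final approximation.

f(x) = x³ - 3x + 1
x₀ = 0.9, x₁ = 2.14

Secant formula: x_{n+1} = x_n - f(x_n)(x_n - x_{n-1})/(f(x_n) - f(x_{n-1}))

Iteration 1:
  f(0.900000) = -0.971000
  f(2.140000) = 4.380344
  x_2 = 2.140000 - 4.380344×(2.140000 - 0.900000)/(4.380344 - (-0.971000))
       = 1.124998
Iteration 2:
  f(2.140000) = 4.380344
  f(1.124998) = -0.951174
  x_3 = 1.124998 - (-0.951174)×(1.124998 - 2.140000)/(-0.951174 - 4.380344)
       = 1.306080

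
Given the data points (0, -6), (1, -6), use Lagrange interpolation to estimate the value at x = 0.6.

Lagrange interpolation formula:
P(x) = Σ yᵢ × Lᵢ(x)
where Lᵢ(x) = Π_{j≠i} (x - xⱼ)/(xᵢ - xⱼ)

L_0(0.6) = (0.6 - 1)/(0 - 1) = 0.400000
L_1(0.6) = (0.6 - 0)/(1 - 0) = 0.600000

P(0.6) = (-6)×L_0(0.6) + (-6)×L_1(0.6)
P(0.6) = -6.000000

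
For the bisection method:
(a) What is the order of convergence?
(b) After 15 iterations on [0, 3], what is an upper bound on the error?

(a) Bisection has linear (order 1) convergence; the error is halved each step.

(b) Error bound = (b-a)/2^n = (3 - 0)/2^{15}
    = 3/2^{15}

(a) 1 (linear); (b) error ≤ 9.16e-05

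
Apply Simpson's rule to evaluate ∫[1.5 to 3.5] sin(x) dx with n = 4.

f(x) = sin(x)
a = 1.5, b = 3.5, n = 4
h = (b - a)/n = 0.500000

Simpson's rule: (h/3)[f(x₀) + 4f(x₁) + 2f(x₂) + ... + f(xₙ)]

x_0 = 1.5000, f(x_0) = 0.997495, coefficient = 1
x_1 = 2.0000, f(x_1) = 0.909297, coefficient = 4
x_2 = 2.5000, f(x_2) = 0.598472, coefficient = 2
x_3 = 3.0000, f(x_3) = 0.141120, coefficient = 4
x_4 = 3.5000, f(x_4) = -0.350783, coefficient = 1

I ≈ (0.500000/3) × 6.045326 = 1.007554
Exact value: 1.007194
Error: 0.000360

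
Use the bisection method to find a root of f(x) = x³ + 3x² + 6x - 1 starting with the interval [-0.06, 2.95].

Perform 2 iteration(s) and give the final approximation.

f(x) = x³ + 3x² + 6x - 1
Initial interval: [-0.06, 2.95]

Iteration 1:
  c_1 = (-0.060000 + 2.950000)/2 = 1.445000
  f(c_1) = f(1.445000) = 16.951271
  f(a) × f(c) < 0, new interval: [-0.060000, 1.445000]
Iteration 2:
  c_2 = (-0.060000 + 1.445000)/2 = 0.692500
  f(c_2) = f(0.692500) = 4.925761
  f(a) × f(c) < 0, new interval: [-0.060000, 0.692500]

After 2 iteration(s), the approximation is c_2 = 0.692500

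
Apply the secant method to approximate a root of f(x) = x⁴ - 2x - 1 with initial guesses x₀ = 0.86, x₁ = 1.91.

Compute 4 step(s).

f(x) = x⁴ - 2x - 1
x₀ = 0.86, x₁ = 1.91

Secant formula: x_{n+1} = x_n - f(x_n)(x_n - x_{n-1})/(f(x_n) - f(x_{n-1}))

Iteration 1:
  f(0.860000) = -2.172992
  f(1.910000) = 8.488634
  x_2 = 1.910000 - 8.488634×(1.910000 - 0.860000)/(8.488634 - (-2.172992))
       = 1.074005
Iteration 2:
  f(1.910000) = 8.488634
  f(1.074005) = -1.817478
  x_3 = 1.074005 - (-1.817478)×(1.074005 - 1.910000)/(-1.817478 - 8.488634)
       = 1.221432
Iteration 3:
  f(1.074005) = -1.817478
  f(1.221432) = -1.217108
  x_4 = 1.221432 - (-1.217108)×(1.221432 - 1.074005)/(-1.217108 - (-1.817478))
       = 1.520306
Iteration 4:
  f(1.221432) = -1.217108
  f(1.520306) = 1.301639
  x_5 = 1.520306 - 1.301639×(1.520306 - 1.221432)/(1.301639 - (-1.217108))
       = 1.365854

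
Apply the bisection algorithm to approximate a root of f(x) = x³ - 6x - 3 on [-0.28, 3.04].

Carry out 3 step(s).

f(x) = x³ - 6x - 3
Initial interval: [-0.28, 3.04]

Iteration 1:
  c_1 = (-0.280000 + 3.040000)/2 = 1.380000
  f(c_1) = f(1.380000) = -8.651928
  f(a) × f(c) ≥ 0, new interval: [1.380000, 3.040000]
Iteration 2:
  c_2 = (1.380000 + 3.040000)/2 = 2.210000
  f(c_2) = f(2.210000) = -5.466139
  f(a) × f(c) ≥ 0, new interval: [2.210000, 3.040000]
Iteration 3:
  c_3 = (2.210000 + 3.040000)/2 = 2.625000
  f(c_3) = f(2.625000) = -0.662109
  f(a) × f(c) ≥ 0, new interval: [2.625000, 3.040000]

After 3 iteration(s), the approximation is c_3 = 2.625000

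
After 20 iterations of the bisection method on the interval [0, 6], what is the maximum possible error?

Bisection error bound: |error| ≤ (b-a)/2^n
|error| ≤ (6 - 0)/2^20 = 6/2^20
|error| ≤ 0.0000057220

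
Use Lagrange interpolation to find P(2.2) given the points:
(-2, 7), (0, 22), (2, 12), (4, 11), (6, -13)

Lagrange interpolation formula:
P(x) = Σ yᵢ × Lᵢ(x)
where Lᵢ(x) = Π_{j≠i} (x - xⱼ)/(xᵢ - xⱼ)

L_0(2.2) = (2.2 - 0)/(-2 - 0) × (2.2 - 2)/(-2 - 2) × (2.2 - 4)/(-2 - 4) × (2.2 - 6)/(-2 - 6) = 0.007838
L_1(2.2) = (2.2 - (-2))/(0 - (-2)) × (2.2 - 2)/(0 - 2) × (2.2 - 4)/(0 - 4) × (2.2 - 6)/(0 - 6) = -0.059850
L_2(2.2) = (2.2 - (-2))/(2 - (-2)) × (2.2 - 0)/(2 - 0) × (2.2 - 4)/(2 - 4) × (2.2 - 6)/(2 - 6) = 0.987525
L_3(2.2) = (2.2 - (-2))/(4 - (-2)) × (2.2 - 0)/(4 - 0) × (2.2 - 2)/(4 - 2) × (2.2 - 6)/(4 - 6) = 0.073150
L_4(2.2) = (2.2 - (-2))/(6 - (-2)) × (2.2 - 0)/(6 - 0) × (2.2 - 2)/(6 - 2) × (2.2 - 4)/(6 - 4) = -0.008663

P(2.2) = 7×L_0(2.2) + 22×L_1(2.2) + 12×L_2(2.2) + 11×L_3(2.2) + (-13)×L_4(2.2)
P(2.2) = 11.505725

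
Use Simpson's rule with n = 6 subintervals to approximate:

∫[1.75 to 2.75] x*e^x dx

f(x) = x*e^x
a = 1.75, b = 2.75, n = 6
h = (b - a)/n = 0.166667

Simpson's rule: (h/3)[f(x₀) + 4f(x₁) + 2f(x₂) + ... + f(xₙ)]

x_0 = 1.7500, f(x_0) = 10.070555, coefficient = 1
x_1 = 1.9167, f(x_1) = 13.029998, coefficient = 4
x_2 = 2.0833, f(x_2) = 16.731656, coefficient = 2
x_3 = 2.2500, f(x_3) = 21.347406, coefficient = 4
x_4 = 2.4167, f(x_4) = 27.087053, coefficient = 2
x_5 = 2.5833, f(x_5) = 34.206439, coefficient = 4
x_6 = 2.7500, f(x_6) = 43.017238, coefficient = 1

I ≈ (0.166667/3) × 415.060578 = 23.058921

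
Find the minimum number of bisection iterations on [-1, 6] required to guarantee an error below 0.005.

We need (b-a)/2^n ≤ 0.005
(6 - (-1))/2^n ≤ 0.005
7/2^n ≤ 0.005
2^n ≥ 1400
n ≥ log₂(1400) = 10.45
n ≥ 11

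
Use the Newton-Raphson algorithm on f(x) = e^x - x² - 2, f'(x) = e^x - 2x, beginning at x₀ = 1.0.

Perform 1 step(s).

f(x) = e^x - x² - 2
f'(x) = e^x - 2x
x₀ = 1.0

Newton-Raphson formula: x_{n+1} = x_n - f(x_n)/f'(x_n)

Iteration 1:
  f(1.000000) = -0.281718
  f'(1.000000) = 0.718282
  x_1 = 1.000000 - (-0.281718)/0.718282 = 1.392211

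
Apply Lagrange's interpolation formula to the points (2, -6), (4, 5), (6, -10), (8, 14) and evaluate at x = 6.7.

Lagrange interpolation formula:
P(x) = Σ yᵢ × Lᵢ(x)
where Lᵢ(x) = Π_{j≠i} (x - xⱼ)/(xᵢ - xⱼ)

L_0(6.7) = (6.7 - 4)/(2 - 4) × (6.7 - 6)/(2 - 6) × (6.7 - 8)/(2 - 8) = 0.051188
L_1(6.7) = (6.7 - 2)/(4 - 2) × (6.7 - 6)/(4 - 6) × (6.7 - 8)/(4 - 8) = -0.267313
L_2(6.7) = (6.7 - 2)/(6 - 2) × (6.7 - 4)/(6 - 4) × (6.7 - 8)/(6 - 8) = 1.031062
L_3(6.7) = (6.7 - 2)/(8 - 2) × (6.7 - 4)/(8 - 4) × (6.7 - 6)/(8 - 6) = 0.185063

P(6.7) = (-6)×L_0(6.7) + 5×L_1(6.7) + (-10)×L_2(6.7) + 14×L_3(6.7)
P(6.7) = -9.363437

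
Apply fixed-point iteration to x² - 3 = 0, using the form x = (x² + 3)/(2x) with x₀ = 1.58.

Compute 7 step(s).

Equation: x² - 3 = 0
Fixed-point form: x = (x² + 3)/(2x)
x₀ = 1.58

x_1 = g(1.580000) = 1.739367
x_2 = g(1.739367) = 1.732066
x_3 = g(1.732066) = 1.732051
x_4 = g(1.732051) = 1.732051
x_5 = g(1.732051) = 1.732051
x_6 = g(1.732051) = 1.732051
x_7 = g(1.732051) = 1.732051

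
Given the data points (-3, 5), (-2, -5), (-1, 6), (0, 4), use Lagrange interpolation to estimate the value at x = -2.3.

Lagrange interpolation formula:
P(x) = Σ yᵢ × Lᵢ(x)
where Lᵢ(x) = Π_{j≠i} (x - xⱼ)/(xᵢ - xⱼ)

L_0(-2.3) = (-2.3 - (-2))/(-3 - (-2)) × (-2.3 - (-1))/(-3 - (-1)) × (-2.3 - 0)/(-3 - 0) = 0.149500
L_1(-2.3) = (-2.3 - (-3))/(-2 - (-3)) × (-2.3 - (-1))/(-2 - (-1)) × (-2.3 - 0)/(-2 - 0) = 1.046500
L_2(-2.3) = (-2.3 - (-3))/(-1 - (-3)) × (-2.3 - (-2))/(-1 - (-2)) × (-2.3 - 0)/(-1 - 0) = -0.241500
L_3(-2.3) = (-2.3 - (-3))/(0 - (-3)) × (-2.3 - (-2))/(0 - (-2)) × (-2.3 - (-1))/(0 - (-1)) = 0.045500

P(-2.3) = 5×L_0(-2.3) + (-5)×L_1(-2.3) + 6×L_2(-2.3) + 4×L_3(-2.3)
P(-2.3) = -5.752000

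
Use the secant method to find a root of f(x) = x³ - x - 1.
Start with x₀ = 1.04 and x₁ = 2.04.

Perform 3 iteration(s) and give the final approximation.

f(x) = x³ - x - 1
x₀ = 1.04, x₁ = 2.04

Secant formula: x_{n+1} = x_n - f(x_n)(x_n - x_{n-1})/(f(x_n) - f(x_{n-1}))

Iteration 1:
  f(1.040000) = -0.915136
  f(2.040000) = 5.449664
  x_2 = 2.040000 - 5.449664×(2.040000 - 1.040000)/(5.449664 - (-0.915136))
       = 1.183781
Iteration 2:
  f(2.040000) = 5.449664
  f(1.183781) = -0.524905
  x_3 = 1.183781 - (-0.524905)×(1.183781 - 2.040000)/(-0.524905 - 5.449664)
       = 1.259005
Iteration 3:
  f(1.183781) = -0.524905
  f(1.259005) = -0.263363
  x_4 = 1.259005 - (-0.263363)×(1.259005 - 1.183781)/(-0.263363 - (-0.524905))
       = 1.334754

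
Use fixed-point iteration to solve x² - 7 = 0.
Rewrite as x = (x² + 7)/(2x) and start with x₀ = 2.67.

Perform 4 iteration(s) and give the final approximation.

Equation: x² - 7 = 0
Fixed-point form: x = (x² + 7)/(2x)
x₀ = 2.67

x_1 = g(2.670000) = 2.645861
x_2 = g(2.645861) = 2.645751
x_3 = g(2.645751) = 2.645751
x_4 = g(2.645751) = 2.645751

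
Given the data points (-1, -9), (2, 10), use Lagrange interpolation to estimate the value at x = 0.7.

Lagrange interpolation formula:
P(x) = Σ yᵢ × Lᵢ(x)
where Lᵢ(x) = Π_{j≠i} (x - xⱼ)/(xᵢ - xⱼ)

L_0(0.7) = (0.7 - 2)/(-1 - 2) = 0.433333
L_1(0.7) = (0.7 - (-1))/(2 - (-1)) = 0.566667

P(0.7) = (-9)×L_0(0.7) + 10×L_1(0.7)
P(0.7) = 1.766667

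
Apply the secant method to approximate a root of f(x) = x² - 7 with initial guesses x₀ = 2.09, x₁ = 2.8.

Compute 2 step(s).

f(x) = x² - 7
x₀ = 2.09, x₁ = 2.8

Secant formula: x_{n+1} = x_n - f(x_n)(x_n - x_{n-1})/(f(x_n) - f(x_{n-1}))

Iteration 1:
  f(2.090000) = -2.631900
  f(2.800000) = 0.840000
  x_2 = 2.800000 - 0.840000×(2.800000 - 2.090000)/(0.840000 - (-2.631900))
       = 2.628221
Iteration 2:
  f(2.800000) = 0.840000
  f(2.628221) = -0.092455
  x_3 = 2.628221 - (-0.092455)×(2.628221 - 2.800000)/(-0.092455 - 0.840000)
       = 2.645253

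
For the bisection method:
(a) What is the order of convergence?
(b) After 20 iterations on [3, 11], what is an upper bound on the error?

(a) Bisection has linear (order 1) convergence; the error is halved each step.

(b) Error bound = (b-a)/2^n = (11 - 3)/2^{20}
    = 8/2^{20}

(a) 1 (linear); (b) error ≤ 7.63e-06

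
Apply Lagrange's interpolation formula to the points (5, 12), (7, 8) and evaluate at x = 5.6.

Lagrange interpolation formula:
P(x) = Σ yᵢ × Lᵢ(x)
where Lᵢ(x) = Π_{j≠i} (x - xⱼ)/(xᵢ - xⱼ)

L_0(5.6) = (5.6 - 7)/(5 - 7) = 0.700000
L_1(5.6) = (5.6 - 5)/(7 - 5) = 0.300000

P(5.6) = 12×L_0(5.6) + 8×L_1(5.6)
P(5.6) = 10.800000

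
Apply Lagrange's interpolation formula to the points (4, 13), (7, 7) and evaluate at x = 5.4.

Lagrange interpolation formula:
P(x) = Σ yᵢ × Lᵢ(x)
where Lᵢ(x) = Π_{j≠i} (x - xⱼ)/(xᵢ - xⱼ)

L_0(5.4) = (5.4 - 7)/(4 - 7) = 0.533333
L_1(5.4) = (5.4 - 4)/(7 - 4) = 0.466667

P(5.4) = 13×L_0(5.4) + 7×L_1(5.4)
P(5.4) = 10.200000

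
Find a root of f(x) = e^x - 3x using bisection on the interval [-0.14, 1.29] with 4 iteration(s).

f(x) = e^x - 3x
Initial interval: [-0.14, 1.29]

Iteration 1:
  c_1 = (-0.140000 + 1.290000)/2 = 0.575000
  f(c_1) = f(0.575000) = 0.052131
  f(a) × f(c) ≥ 0, new interval: [0.575000, 1.290000]
Iteration 2:
  c_2 = (0.575000 + 1.290000)/2 = 0.932500
  f(c_2) = f(0.932500) = -0.256647
  f(a) × f(c) < 0, new interval: [0.575000, 0.932500]
Iteration 3:
  c_3 = (0.575000 + 0.932500)/2 = 0.753750
  f(c_3) = f(0.753750) = -0.136296
  f(a) × f(c) < 0, new interval: [0.575000, 0.753750]
Iteration 4:
  c_4 = (0.575000 + 0.753750)/2 = 0.664375
  f(c_4) = f(0.664375) = -0.049849
  f(a) × f(c) < 0, new interval: [0.575000, 0.664375]

After 4 iteration(s), the approximation is c_4 = 0.664375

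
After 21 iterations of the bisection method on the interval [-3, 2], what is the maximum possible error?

Bisection error bound: |error| ≤ (b-a)/2^n
|error| ≤ (2 - (-3))/2^21 = 5/2^21
|error| ≤ 0.0000023842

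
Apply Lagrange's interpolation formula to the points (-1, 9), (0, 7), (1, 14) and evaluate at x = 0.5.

Lagrange interpolation formula:
P(x) = Σ yᵢ × Lᵢ(x)
where Lᵢ(x) = Π_{j≠i} (x - xⱼ)/(xᵢ - xⱼ)

L_0(0.5) = (0.5 - 0)/(-1 - 0) × (0.5 - 1)/(-1 - 1) = -0.125000
L_1(0.5) = (0.5 - (-1))/(0 - (-1)) × (0.5 - 1)/(0 - 1) = 0.750000
L_2(0.5) = (0.5 - (-1))/(1 - (-1)) × (0.5 - 0)/(1 - 0) = 0.375000

P(0.5) = 9×L_0(0.5) + 7×L_1(0.5) + 14×L_2(0.5)
P(0.5) = 9.375000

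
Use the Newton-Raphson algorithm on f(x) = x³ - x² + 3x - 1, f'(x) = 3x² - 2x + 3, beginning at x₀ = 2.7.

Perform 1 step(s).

f(x) = x³ - x² + 3x - 1
f'(x) = 3x² - 2x + 3
x₀ = 2.7

Newton-Raphson formula: x_{n+1} = x_n - f(x_n)/f'(x_n)

Iteration 1:
  f(2.700000) = 19.493000
  f'(2.700000) = 19.470000
  x_1 = 2.700000 - 19.493000/19.470000 = 1.698819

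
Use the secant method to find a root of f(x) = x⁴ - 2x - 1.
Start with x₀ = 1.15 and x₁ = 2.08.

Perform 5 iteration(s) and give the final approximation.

f(x) = x⁴ - 2x - 1
x₀ = 1.15, x₁ = 2.08

Secant formula: x_{n+1} = x_n - f(x_n)(x_n - x_{n-1})/(f(x_n) - f(x_{n-1}))

Iteration 1:
  f(1.150000) = -1.550994
  f(2.080000) = 13.557737
  x_2 = 2.080000 - 13.557737×(2.080000 - 1.150000)/(13.557737 - (-1.550994))
       = 1.245470
Iteration 2:
  f(2.080000) = 13.557737
  f(1.245470) = -1.084735
  x_3 = 1.245470 - (-1.084735)×(1.245470 - 2.080000)/(-1.084735 - 13.557737)
       = 1.307293
Iteration 3:
  f(1.245470) = -1.084735
  f(1.307293) = -0.693855
  x_4 = 1.307293 - (-0.693855)×(1.307293 - 1.245470)/(-0.693855 - (-1.084735))
       = 1.417036
Iteration 4:
  f(1.307293) = -0.693855
  f(1.417036) = 0.197955
  x_5 = 1.417036 - 0.197955×(1.417036 - 1.307293)/(0.197955 - (-0.693855))
       = 1.392676
Iteration 5:
  f(1.417036) = 0.197955
  f(1.392676) = -0.023510
  x_6 = 1.392676 - (-0.023510)×(1.392676 - 1.417036)/(-0.023510 - 0.197955)
       = 1.395262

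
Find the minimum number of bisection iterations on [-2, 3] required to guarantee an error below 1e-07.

We need (b-a)/2^n ≤ 1e-07
(3 - (-2))/2^n ≤ 1e-07
5/2^n ≤ 1e-07
2^n ≥ 50000000
n ≥ log₂(50000000) = 25.58
n ≥ 26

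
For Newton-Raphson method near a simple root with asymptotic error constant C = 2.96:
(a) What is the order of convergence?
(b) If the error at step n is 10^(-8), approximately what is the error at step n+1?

(a) Newton-Raphson has quadratic (order 2) convergence near simple roots.
    This means |e_{n+1}| ≈ C|e_n|².

(b) With |e_n| = 10^(-8) and C = 2.96:
    |e_{n+1}| ≈ 2.96 × (10^(-8))² = 2.96 × 10^(-16)

(a) 2 (quadratic); (b) |e_{n+1}| ≈ 2.960e-16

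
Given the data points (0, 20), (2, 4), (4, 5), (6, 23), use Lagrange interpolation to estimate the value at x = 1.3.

Lagrange interpolation formula:
P(x) = Σ yᵢ × Lᵢ(x)
where Lᵢ(x) = Π_{j≠i} (x - xⱼ)/(xᵢ - xⱼ)

L_0(1.3) = (1.3 - 2)/(0 - 2) × (1.3 - 4)/(0 - 4) × (1.3 - 6)/(0 - 6) = 0.185062
L_1(1.3) = (1.3 - 0)/(2 - 0) × (1.3 - 4)/(2 - 4) × (1.3 - 6)/(2 - 6) = 1.031063
L_2(1.3) = (1.3 - 0)/(4 - 0) × (1.3 - 2)/(4 - 2) × (1.3 - 6)/(4 - 6) = -0.267313
L_3(1.3) = (1.3 - 0)/(6 - 0) × (1.3 - 2)/(6 - 2) × (1.3 - 4)/(6 - 4) = 0.051188

P(1.3) = 20×L_0(1.3) + 4×L_1(1.3) + 5×L_2(1.3) + 23×L_3(1.3)
P(1.3) = 7.666250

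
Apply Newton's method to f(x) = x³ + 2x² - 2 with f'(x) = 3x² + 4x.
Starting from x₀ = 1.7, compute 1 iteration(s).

f(x) = x³ + 2x² - 2
f'(x) = 3x² + 4x
x₀ = 1.7

Newton-Raphson formula: x_{n+1} = x_n - f(x_n)/f'(x_n)

Iteration 1:
  f(1.700000) = 8.693000
  f'(1.700000) = 15.470000
  x_1 = 1.700000 - 8.693000/15.470000 = 1.138074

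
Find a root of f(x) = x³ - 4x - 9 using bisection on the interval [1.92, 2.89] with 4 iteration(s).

f(x) = x³ - 4x - 9
Initial interval: [1.92, 2.89]

Iteration 1:
  c_1 = (1.920000 + 2.890000)/2 = 2.405000
  f(c_1) = f(2.405000) = -4.709420
  f(a) × f(c) ≥ 0, new interval: [2.405000, 2.890000]
Iteration 2:
  c_2 = (2.405000 + 2.890000)/2 = 2.647500
  f(c_2) = f(2.647500) = -1.032994
  f(a) × f(c) ≥ 0, new interval: [2.647500, 2.890000]
Iteration 3:
  c_3 = (2.647500 + 2.890000)/2 = 2.768750
  f(c_3) = f(2.768750) = 1.150173
  f(a) × f(c) < 0, new interval: [2.647500, 2.768750]
Iteration 4:
  c_4 = (2.647500 + 2.768750)/2 = 2.708125
  f(c_4) = f(2.708125) = 0.028729
  f(a) × f(c) < 0, new interval: [2.647500, 2.708125]

After 4 iteration(s), the approximation is c_4 = 2.708125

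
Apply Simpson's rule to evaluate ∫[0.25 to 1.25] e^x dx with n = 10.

f(x) = e^x
a = 0.25, b = 1.25, n = 10
h = (b - a)/n = 0.100000

Simpson's rule: (h/3)[f(x₀) + 4f(x₁) + 2f(x₂) + ... + f(xₙ)]

x_0 = 0.2500, f(x_0) = 1.284025, coefficient = 1
x_1 = 0.3500, f(x_1) = 1.419068, coefficient = 4
x_2 = 0.4500, f(x_2) = 1.568312, coefficient = 2
x_3 = 0.5500, f(x_3) = 1.733253, coefficient = 4
x_4 = 0.6500, f(x_4) = 1.915541, coefficient = 2
x_5 = 0.7500, f(x_5) = 2.117000, coefficient = 4
x_6 = 0.8500, f(x_6) = 2.339647, coefficient = 2
x_7 = 0.9500, f(x_7) = 2.585710, coefficient = 4
x_8 = 1.0500, f(x_8) = 2.857651, coefficient = 2
x_9 = 1.1500, f(x_9) = 3.158193, coefficient = 4
x_10 = 1.2500, f(x_10) = 3.490343, coefficient = 1

I ≈ (0.100000/3) × 66.189563 = 2.206319
Exact value: 2.206318
Error: 0.000001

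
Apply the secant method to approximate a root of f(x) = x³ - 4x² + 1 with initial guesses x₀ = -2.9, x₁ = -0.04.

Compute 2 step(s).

f(x) = x³ - 4x² + 1
x₀ = -2.9, x₁ = -0.04

Secant formula: x_{n+1} = x_n - f(x_n)(x_n - x_{n-1})/(f(x_n) - f(x_{n-1}))

Iteration 1:
  f(-2.900000) = -57.029000
  f(-0.040000) = 0.993536
  x_2 = -0.040000 - 0.993536×(-0.040000 - (-2.900000))/(0.993536 - (-57.029000))
       = -0.088973
Iteration 2:
  f(-0.040000) = 0.993536
  f(-0.088973) = 0.967631
  x_3 = -0.088973 - 0.967631×(-0.088973 - (-0.040000))/(0.967631 - 0.993536)
       = -1.918263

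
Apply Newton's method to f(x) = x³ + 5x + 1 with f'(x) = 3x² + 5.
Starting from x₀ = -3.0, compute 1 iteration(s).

f(x) = x³ + 5x + 1
f'(x) = 3x² + 5
x₀ = -3.0

Newton-Raphson formula: x_{n+1} = x_n - f(x_n)/f'(x_n)

Iteration 1:
  f(-3.000000) = -41.000000
  f'(-3.000000) = 32.000000
  x_1 = -3.000000 - (-41.000000)/32.000000 = -1.718750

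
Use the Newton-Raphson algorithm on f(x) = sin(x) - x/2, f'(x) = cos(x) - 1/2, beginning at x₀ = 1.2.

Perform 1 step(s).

f(x) = sin(x) - x/2
f'(x) = cos(x) - 1/2
x₀ = 1.2

Newton-Raphson formula: x_{n+1} = x_n - f(x_n)/f'(x_n)

Iteration 1:
  f(1.200000) = 0.332039
  f'(1.200000) = -0.137642
  x_1 = 1.200000 - 0.332039/(-0.137642) = 3.612334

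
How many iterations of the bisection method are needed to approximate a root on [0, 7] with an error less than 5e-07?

We need (b-a)/2^n ≤ 5e-07
(7 - 0)/2^n ≤ 5e-07
7/2^n ≤ 5e-07
2^n ≥ 14000000
n ≥ log₂(14000000) = 23.74
n ≥ 24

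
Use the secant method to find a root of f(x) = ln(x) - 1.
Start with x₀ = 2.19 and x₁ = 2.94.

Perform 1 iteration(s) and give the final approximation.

f(x) = ln(x) - 1
x₀ = 2.19, x₁ = 2.94

Secant formula: x_{n+1} = x_n - f(x_n)(x_n - x_{n-1})/(f(x_n) - f(x_{n-1}))

Iteration 1:
  f(2.190000) = -0.216098
  f(2.940000) = 0.078410
  x_2 = 2.940000 - 0.078410×(2.940000 - 2.190000)/(0.078410 - (-0.216098))
       = 2.740321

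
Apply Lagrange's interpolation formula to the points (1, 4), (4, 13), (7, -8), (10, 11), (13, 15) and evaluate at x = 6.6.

Lagrange interpolation formula:
P(x) = Σ yᵢ × Lᵢ(x)
where Lᵢ(x) = Π_{j≠i} (x - xⱼ)/(xᵢ - xⱼ)

L_0(6.6) = (6.6 - 4)/(1 - 4) × (6.6 - 7)/(1 - 7) × (6.6 - 10)/(1 - 10) × (6.6 - 13)/(1 - 13) = -0.011641
L_1(6.6) = (6.6 - 1)/(4 - 1) × (6.6 - 7)/(4 - 7) × (6.6 - 10)/(4 - 10) × (6.6 - 13)/(4 - 13) = 0.100293
L_2(6.6) = (6.6 - 1)/(7 - 1) × (6.6 - 4)/(7 - 4) × (6.6 - 10)/(7 - 10) × (6.6 - 13)/(7 - 13) = 0.977857
L_3(6.6) = (6.6 - 1)/(10 - 1) × (6.6 - 4)/(10 - 4) × (6.6 - 7)/(10 - 7) × (6.6 - 13)/(10 - 13) = -0.076695
L_4(6.6) = (6.6 - 1)/(13 - 1) × (6.6 - 4)/(13 - 4) × (6.6 - 7)/(13 - 7) × (6.6 - 10)/(13 - 10) = 0.010186

P(6.6) = 4×L_0(6.6) + 13×L_1(6.6) + (-8)×L_2(6.6) + 11×L_3(6.6) + 15×L_4(6.6)
P(6.6) = -7.256461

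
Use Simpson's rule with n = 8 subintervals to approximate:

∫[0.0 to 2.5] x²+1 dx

f(x) = x²+1
a = 0.0, b = 2.5, n = 8
h = (b - a)/n = 0.312500

Simpson's rule: (h/3)[f(x₀) + 4f(x₁) + 2f(x₂) + ... + f(xₙ)]

x_0 = 0.0000, f(x_0) = 1.000000, coefficient = 1
x_1 = 0.3125, f(x_1) = 1.097656, coefficient = 4
x_2 = 0.6250, f(x_2) = 1.390625, coefficient = 2
x_3 = 0.9375, f(x_3) = 1.878906, coefficient = 4
x_4 = 1.2500, f(x_4) = 2.562500, coefficient = 2
x_5 = 1.5625, f(x_5) = 3.441406, coefficient = 4
x_6 = 1.8750, f(x_6) = 4.515625, coefficient = 2
x_7 = 2.1875, f(x_7) = 5.785156, coefficient = 4
x_8 = 2.5000, f(x_8) = 7.250000, coefficient = 1

I ≈ (0.312500/3) × 74.000000 = 7.708333
Exact value: 7.708333
Error: 0.000000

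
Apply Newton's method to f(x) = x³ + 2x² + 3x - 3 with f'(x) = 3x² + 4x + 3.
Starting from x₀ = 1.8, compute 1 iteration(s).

f(x) = x³ + 2x² + 3x - 3
f'(x) = 3x² + 4x + 3
x₀ = 1.8

Newton-Raphson formula: x_{n+1} = x_n - f(x_n)/f'(x_n)

Iteration 1:
  f(1.800000) = 14.712000
  f'(1.800000) = 19.920000
  x_1 = 1.800000 - 14.712000/19.920000 = 1.061446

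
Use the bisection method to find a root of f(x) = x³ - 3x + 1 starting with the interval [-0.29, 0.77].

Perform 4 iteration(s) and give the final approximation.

f(x) = x³ - 3x + 1
Initial interval: [-0.29, 0.77]

Iteration 1:
  c_1 = (-0.290000 + 0.770000)/2 = 0.240000
  f(c_1) = f(0.240000) = 0.293824
  f(a) × f(c) ≥ 0, new interval: [0.240000, 0.770000]
Iteration 2:
  c_2 = (0.240000 + 0.770000)/2 = 0.505000
  f(c_2) = f(0.505000) = -0.386212
  f(a) × f(c) < 0, new interval: [0.240000, 0.505000]
Iteration 3:
  c_3 = (0.240000 + 0.505000)/2 = 0.372500
  f(c_3) = f(0.372500) = -0.065813
  f(a) × f(c) < 0, new interval: [0.240000, 0.372500]
Iteration 4:
  c_4 = (0.240000 + 0.372500)/2 = 0.306250
  f(c_4) = f(0.306250) = 0.109973
  f(a) × f(c) ≥ 0, new interval: [0.306250, 0.372500]

After 4 iteration(s), the approximation is c_4 = 0.306250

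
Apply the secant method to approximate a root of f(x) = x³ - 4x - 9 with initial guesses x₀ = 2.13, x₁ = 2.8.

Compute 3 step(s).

f(x) = x³ - 4x - 9
x₀ = 2.13, x₁ = 2.8

Secant formula: x_{n+1} = x_n - f(x_n)(x_n - x_{n-1})/(f(x_n) - f(x_{n-1}))

Iteration 1:
  f(2.130000) = -7.856403
  f(2.800000) = 1.752000
  x_2 = 2.800000 - 1.752000×(2.800000 - 2.130000)/(1.752000 - (-7.856403))
       = 2.677832
Iteration 2:
  f(2.800000) = 1.752000
  f(2.677832) = -0.509174
  x_3 = 2.677832 - (-0.509174)×(2.677832 - 2.800000)/(-0.509174 - 1.752000)
       = 2.705342
Iteration 3:
  f(2.677832) = -0.509174
  f(2.705342) = -0.021309
  x_4 = 2.705342 - (-0.021309)×(2.705342 - 2.677832)/(-0.021309 - (-0.509174))
       = 2.706543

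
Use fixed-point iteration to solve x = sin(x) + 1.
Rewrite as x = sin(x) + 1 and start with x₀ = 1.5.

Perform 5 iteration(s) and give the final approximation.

Equation: x = sin(x) + 1
Fixed-point form: x = sin(x) + 1
x₀ = 1.5

x_1 = g(1.500000) = 1.997495
x_2 = g(1.997495) = 1.910337
x_3 = g(1.910337) = 1.942908
x_4 = g(1.942908) = 1.931562
x_5 = g(1.931562) = 1.935627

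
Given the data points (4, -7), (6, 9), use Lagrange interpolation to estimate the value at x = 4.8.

Lagrange interpolation formula:
P(x) = Σ yᵢ × Lᵢ(x)
where Lᵢ(x) = Π_{j≠i} (x - xⱼ)/(xᵢ - xⱼ)

L_0(4.8) = (4.8 - 6)/(4 - 6) = 0.600000
L_1(4.8) = (4.8 - 4)/(6 - 4) = 0.400000

P(4.8) = (-7)×L_0(4.8) + 9×L_1(4.8)
P(4.8) = -0.600000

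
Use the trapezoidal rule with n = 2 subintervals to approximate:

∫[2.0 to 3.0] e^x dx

f(x) = e^x
a = 2.0, b = 3.0, n = 2
h = (b - a)/n = 0.500000

Trapezoidal rule: (h/2)[f(x₀) + 2f(x₁) + 2f(x₂) + ... + f(xₙ)]

x_0 = 2.0000, f(x_0) = 7.389056, coefficient = 1
x_1 = 2.5000, f(x_1) = 12.182494, coefficient = 2
x_2 = 3.0000, f(x_2) = 20.085537, coefficient = 1

I ≈ (0.500000/2) × 51.839581 = 12.959895
Exact value: 12.696481
Error: 0.263414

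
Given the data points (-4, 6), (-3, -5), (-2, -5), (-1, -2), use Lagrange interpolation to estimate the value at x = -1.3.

Lagrange interpolation formula:
P(x) = Σ yᵢ × Lᵢ(x)
where Lᵢ(x) = Π_{j≠i} (x - xⱼ)/(xᵢ - xⱼ)

L_0(-1.3) = (-1.3 - (-3))/(-4 - (-3)) × (-1.3 - (-2))/(-4 - (-2)) × (-1.3 - (-1))/(-4 - (-1)) = 0.059500
L_1(-1.3) = (-1.3 - (-4))/(-3 - (-4)) × (-1.3 - (-2))/(-3 - (-2)) × (-1.3 - (-1))/(-3 - (-1)) = -0.283500
L_2(-1.3) = (-1.3 - (-4))/(-2 - (-4)) × (-1.3 - (-3))/(-2 - (-3)) × (-1.3 - (-1))/(-2 - (-1)) = 0.688500
L_3(-1.3) = (-1.3 - (-4))/(-1 - (-4)) × (-1.3 - (-3))/(-1 - (-3)) × (-1.3 - (-2))/(-1 - (-2)) = 0.535500

P(-1.3) = 6×L_0(-1.3) + (-5)×L_1(-1.3) + (-5)×L_2(-1.3) + (-2)×L_3(-1.3)
P(-1.3) = -2.739000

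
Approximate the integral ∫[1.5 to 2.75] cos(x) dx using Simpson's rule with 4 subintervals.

f(x) = cos(x)
a = 1.5, b = 2.75, n = 4
h = (b - a)/n = 0.312500

Simpson's rule: (h/3)[f(x₀) + 4f(x₁) + 2f(x₂) + ... + f(xₙ)]

x_0 = 1.5000, f(x_0) = 0.070737, coefficient = 1
x_1 = 1.8125, f(x_1) = -0.239357, coefficient = 4
x_2 = 2.1250, f(x_2) = -0.526266, coefficient = 2
x_3 = 2.4375, f(x_3) = -0.762199, coefficient = 4
x_4 = 2.7500, f(x_4) = -0.924302, coefficient = 1

I ≈ (0.312500/3) × -5.912323 = -0.615867
Exact value: -0.615834
Error: 0.000033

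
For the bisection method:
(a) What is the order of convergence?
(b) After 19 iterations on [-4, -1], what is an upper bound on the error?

(a) Bisection has linear (order 1) convergence; the error is halved each step.

(b) Error bound = (b-a)/2^n = (-1 - (-4))/2^{19}
    = 3/2^{19}

(a) 1 (linear); (b) error ≤ 5.72e-06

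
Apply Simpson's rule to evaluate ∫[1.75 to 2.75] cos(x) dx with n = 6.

f(x) = cos(x)
a = 1.75, b = 2.75, n = 6
h = (b - a)/n = 0.166667

Simpson's rule: (h/3)[f(x₀) + 4f(x₁) + 2f(x₂) + ... + f(xₙ)]

x_0 = 1.7500, f(x_0) = -0.178246, coefficient = 1
x_1 = 1.9167, f(x_1) = -0.339016, coefficient = 4
x_2 = 2.0833, f(x_2) = -0.490390, coefficient = 2
x_3 = 2.2500, f(x_3) = -0.628174, coefficient = 4
x_4 = 2.4167, f(x_4) = -0.748549, coefficient = 2
x_5 = 2.5833, f(x_5) = -0.848178, coefficient = 4
x_6 = 2.7500, f(x_6) = -0.924302, coefficient = 1

I ≈ (0.166667/3) × -10.841896 = -0.602328
Exact value: -0.602325
Error: 0.000003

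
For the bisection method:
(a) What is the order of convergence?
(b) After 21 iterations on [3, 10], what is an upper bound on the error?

(a) Bisection has linear (order 1) convergence; the error is halved each step.

(b) Error bound = (b-a)/2^n = (10 - 3)/2^{21}
    = 7/2^{21}

(a) 1 (linear); (b) error ≤ 3.34e-06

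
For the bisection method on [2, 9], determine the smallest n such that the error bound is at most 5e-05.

We need (b-a)/2^n ≤ 5e-05
(9 - 2)/2^n ≤ 5e-05
7/2^n ≤ 5e-05
2^n ≥ 140000
n ≥ log₂(140000) = 17.10
n ≥ 18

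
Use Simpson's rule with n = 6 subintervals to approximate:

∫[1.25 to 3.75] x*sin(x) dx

f(x) = x*sin(x)
a = 1.25, b = 3.75, n = 6
h = (b - a)/n = 0.416667

Simpson's rule: (h/3)[f(x₀) + 4f(x₁) + 2f(x₂) + ... + f(xₙ)]

x_0 = 1.2500, f(x_0) = 1.186231, coefficient = 1
x_1 = 1.6667, f(x_1) = 1.659013, coefficient = 4
x_2 = 2.0833, f(x_2) = 1.815632, coefficient = 2
x_3 = 2.5000, f(x_3) = 1.496180, coefficient = 4
x_4 = 2.9167, f(x_4) = 0.650516, coefficient = 2
x_5 = 3.3333, f(x_5) = -0.635227, coefficient = 4
x_6 = 3.7500, f(x_6) = -2.143355, coefficient = 1

I ≈ (0.416667/3) × 14.055040 = 1.952089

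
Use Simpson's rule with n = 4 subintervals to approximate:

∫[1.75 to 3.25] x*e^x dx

f(x) = x*e^x
a = 1.75, b = 3.25, n = 4
h = (b - a)/n = 0.375000

Simpson's rule: (h/3)[f(x₀) + 4f(x₁) + 2f(x₂) + ... + f(xₙ)]

x_0 = 1.7500, f(x_0) = 10.070555, coefficient = 1
x_1 = 2.1250, f(x_1) = 17.792407, coefficient = 4
x_2 = 2.5000, f(x_2) = 30.456235, coefficient = 2
x_3 = 2.8750, f(x_3) = 50.960594, coefficient = 4
x_4 = 3.2500, f(x_4) = 83.818605, coefficient = 1

I ≈ (0.375000/3) × 429.813635 = 53.726704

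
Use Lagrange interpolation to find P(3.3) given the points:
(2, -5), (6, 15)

Lagrange interpolation formula:
P(x) = Σ yᵢ × Lᵢ(x)
where Lᵢ(x) = Π_{j≠i} (x - xⱼ)/(xᵢ - xⱼ)

L_0(3.3) = (3.3 - 6)/(2 - 6) = 0.675000
L_1(3.3) = (3.3 - 2)/(6 - 2) = 0.325000

P(3.3) = (-5)×L_0(3.3) + 15×L_1(3.3)
P(3.3) = 1.500000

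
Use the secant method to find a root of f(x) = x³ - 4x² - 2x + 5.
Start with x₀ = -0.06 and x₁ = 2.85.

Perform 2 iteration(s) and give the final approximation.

f(x) = x³ - 4x² - 2x + 5
x₀ = -0.06, x₁ = 2.85

Secant formula: x_{n+1} = x_n - f(x_n)(x_n - x_{n-1})/(f(x_n) - f(x_{n-1}))

Iteration 1:
  f(-0.060000) = 5.105384
  f(2.850000) = -10.040875
  x_2 = 2.850000 - (-10.040875)×(2.850000 - (-0.060000))/(-10.040875 - 5.105384)
       = 0.920880
Iteration 2:
  f(2.850000) = -10.040875
  f(0.920880) = 0.547083
  x_3 = 0.920880 - 0.547083×(0.920880 - 2.850000)/(0.547083 - (-10.040875))
       = 1.020558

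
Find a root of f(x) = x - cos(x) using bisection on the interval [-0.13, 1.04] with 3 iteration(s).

f(x) = x - cos(x)
Initial interval: [-0.13, 1.04]

Iteration 1:
  c_1 = (-0.130000 + 1.040000)/2 = 0.455000
  f(c_1) = f(0.455000) = -0.443261
  f(a) × f(c) ≥ 0, new interval: [0.455000, 1.040000]
Iteration 2:
  c_2 = (0.455000 + 1.040000)/2 = 0.747500
  f(c_2) = f(0.747500) = 0.014109
  f(a) × f(c) < 0, new interval: [0.455000, 0.747500]
Iteration 3:
  c_3 = (0.455000 + 0.747500)/2 = 0.601250
  f(c_3) = f(0.601250) = -0.223379
  f(a) × f(c) ≥ 0, new interval: [0.601250, 0.747500]

After 3 iteration(s), the approximation is c_3 = 0.601250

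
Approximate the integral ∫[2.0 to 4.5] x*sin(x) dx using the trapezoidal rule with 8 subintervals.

f(x) = x*sin(x)
a = 2.0, b = 4.5, n = 8
h = (b - a)/n = 0.312500

Trapezoidal rule: (h/2)[f(x₀) + 2f(x₁) + 2f(x₂) + ... + f(xₙ)]

x_0 = 2.0000, f(x_0) = 1.818595, coefficient = 1
x_1 = 2.3125, f(x_1) = 1.705050, coefficient = 2
x_2 = 2.6250, f(x_2) = 1.296541, coefficient = 2
x_3 = 2.9375, f(x_3) = 0.595369, coefficient = 2
x_4 = 3.2500, f(x_4) = -0.351634, coefficient = 2
x_5 = 3.5625, f(x_5) = -1.455598, coefficient = 2
x_6 = 3.8750, f(x_6) = -2.593944, coefficient = 2
x_7 = 4.1875, f(x_7) = -3.623777, coefficient = 2
x_8 = 4.5000, f(x_8) = -4.398886, coefficient = 1

I ≈ (0.312500/2) × -11.436277 = -1.786918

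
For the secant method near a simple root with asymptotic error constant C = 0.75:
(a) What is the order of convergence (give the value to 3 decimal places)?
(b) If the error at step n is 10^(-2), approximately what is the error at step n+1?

(a) Secant method has superlinear convergence with order φ = (1+√5)/2 ≈ 1.618.
    This means |e_{n+1}| ≈ C|e_n|^1.618.

(b) With |e_n| = 10^(-2) and C = 0.75:
    |e_{n+1}| ≈ 0.75 × (10^(-2))^1.618 = 0.75 × 10^(-3.24)

(a) ≈ 1.618 (golden ratio); (b) |e_{n+1}| ≈ 4.355e-04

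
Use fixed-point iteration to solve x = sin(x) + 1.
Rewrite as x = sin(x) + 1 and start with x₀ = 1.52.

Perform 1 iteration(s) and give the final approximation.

Equation: x = sin(x) + 1
Fixed-point form: x = sin(x) + 1
x₀ = 1.52

x_1 = g(1.520000) = 1.998710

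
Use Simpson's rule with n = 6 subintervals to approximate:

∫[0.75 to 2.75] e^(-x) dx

f(x) = e^(-x)
a = 0.75, b = 2.75, n = 6
h = (b - a)/n = 0.333333

Simpson's rule: (h/3)[f(x₀) + 4f(x₁) + 2f(x₂) + ... + f(xₙ)]

x_0 = 0.7500, f(x_0) = 0.472367, coefficient = 1
x_1 = 1.0833, f(x_1) = 0.338465, coefficient = 4
x_2 = 1.4167, f(x_2) = 0.242521, coefficient = 2
x_3 = 1.7500, f(x_3) = 0.173774, coefficient = 4
x_4 = 2.0833, f(x_4) = 0.124514, coefficient = 2
x_5 = 2.4167, f(x_5) = 0.089219, coefficient = 4
x_6 = 2.7500, f(x_6) = 0.063928, coefficient = 1

I ≈ (0.333333/3) × 3.676197 = 0.408466
Exact value: 0.408439
Error: 0.000028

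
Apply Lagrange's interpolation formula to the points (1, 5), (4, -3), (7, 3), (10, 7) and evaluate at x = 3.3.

Lagrange interpolation formula:
P(x) = Σ yᵢ × Lᵢ(x)
where Lᵢ(x) = Π_{j≠i} (x - xⱼ)/(xᵢ - xⱼ)

L_0(3.3) = (3.3 - 4)/(1 - 4) × (3.3 - 7)/(1 - 7) × (3.3 - 10)/(1 - 10) = 0.107117
L_1(3.3) = (3.3 - 1)/(4 - 1) × (3.3 - 7)/(4 - 7) × (3.3 - 10)/(4 - 10) = 1.055870
L_2(3.3) = (3.3 - 1)/(7 - 1) × (3.3 - 4)/(7 - 4) × (3.3 - 10)/(7 - 10) = -0.199759
L_3(3.3) = (3.3 - 1)/(10 - 1) × (3.3 - 4)/(10 - 4) × (3.3 - 7)/(10 - 7) = 0.036772

P(3.3) = 5×L_0(3.3) + (-3)×L_1(3.3) + 3×L_2(3.3) + 7×L_3(3.3)
P(3.3) = -2.973901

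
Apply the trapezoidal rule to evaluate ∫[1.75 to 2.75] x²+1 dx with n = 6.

f(x) = x²+1
a = 1.75, b = 2.75, n = 6
h = (b - a)/n = 0.166667

Trapezoidal rule: (h/2)[f(x₀) + 2f(x₁) + 2f(x₂) + ... + f(xₙ)]

x_0 = 1.7500, f(x_0) = 4.062500, coefficient = 1
x_1 = 1.9167, f(x_1) = 4.673611, coefficient = 2
x_2 = 2.0833, f(x_2) = 5.340278, coefficient = 2
x_3 = 2.2500, f(x_3) = 6.062500, coefficient = 2
x_4 = 2.4167, f(x_4) = 6.840278, coefficient = 2
x_5 = 2.5833, f(x_5) = 7.673611, coefficient = 2
x_6 = 2.7500, f(x_6) = 8.562500, coefficient = 1

I ≈ (0.166667/2) × 73.805556 = 6.150463
Exact value: 6.145833
Error: 0.004630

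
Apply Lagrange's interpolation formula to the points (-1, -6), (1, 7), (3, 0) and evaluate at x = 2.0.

Lagrange interpolation formula:
P(x) = Σ yᵢ × Lᵢ(x)
where Lᵢ(x) = Π_{j≠i} (x - xⱼ)/(xᵢ - xⱼ)

L_0(2.0) = (2.0 - 1)/(-1 - 1) × (2.0 - 3)/(-1 - 3) = -0.125000
L_1(2.0) = (2.0 - (-1))/(1 - (-1)) × (2.0 - 3)/(1 - 3) = 0.750000
L_2(2.0) = (2.0 - (-1))/(3 - (-1)) × (2.0 - 1)/(3 - 1) = 0.375000

P(2.0) = (-6)×L_0(2.0) + 7×L_1(2.0) + 0×L_2(2.0)
P(2.0) = 6.000000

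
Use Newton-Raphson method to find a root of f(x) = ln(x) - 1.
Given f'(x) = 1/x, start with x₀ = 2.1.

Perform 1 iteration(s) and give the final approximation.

f(x) = ln(x) - 1
f'(x) = 1/x
x₀ = 2.1

Newton-Raphson formula: x_{n+1} = x_n - f(x_n)/f'(x_n)

Iteration 1:
  f(2.100000) = -0.258063
  f'(2.100000) = 0.476190
  x_1 = 2.100000 - (-0.258063)/0.476190 = 2.641932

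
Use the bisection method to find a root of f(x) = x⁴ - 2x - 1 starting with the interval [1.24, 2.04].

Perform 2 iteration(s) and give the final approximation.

f(x) = x⁴ - 2x - 1
Initial interval: [1.24, 2.04]

Iteration 1:
  c_1 = (1.240000 + 2.040000)/2 = 1.640000
  f(c_1) = f(1.640000) = 2.953948
  f(a) × f(c) < 0, new interval: [1.240000, 1.640000]
Iteration 2:
  c_2 = (1.240000 + 1.640000)/2 = 1.440000
  f(c_2) = f(1.440000) = 0.419817
  f(a) × f(c) < 0, new interval: [1.240000, 1.440000]

After 2 iteration(s), the approximation is c_2 = 1.440000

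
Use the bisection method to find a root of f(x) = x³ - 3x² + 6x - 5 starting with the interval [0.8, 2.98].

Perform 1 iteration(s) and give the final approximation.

f(x) = x³ - 3x² + 6x - 5
Initial interval: [0.8, 2.98]

Iteration 1:
  c_1 = (0.800000 + 2.980000)/2 = 1.890000
  f(c_1) = f(1.890000) = 2.374969
  f(a) × f(c) < 0, new interval: [0.800000, 1.890000]

After 1 iteration(s), the approximation is c_1 = 1.890000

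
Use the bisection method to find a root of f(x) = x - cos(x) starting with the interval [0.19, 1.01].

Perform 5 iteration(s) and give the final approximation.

f(x) = x - cos(x)
Initial interval: [0.19, 1.01]

Iteration 1:
  c_1 = (0.190000 + 1.010000)/2 = 0.600000
  f(c_1) = f(0.600000) = -0.225336
  f(a) × f(c) ≥ 0, new interval: [0.600000, 1.010000]
Iteration 2:
  c_2 = (0.600000 + 1.010000)/2 = 0.805000
  f(c_2) = f(0.805000) = 0.111889
  f(a) × f(c) < 0, new interval: [0.600000, 0.805000]
Iteration 3:
  c_3 = (0.600000 + 0.805000)/2 = 0.702500
  f(c_3) = f(0.702500) = -0.060729
  f(a) × f(c) ≥ 0, new interval: [0.702500, 0.805000]
Iteration 4:
  c_4 = (0.702500 + 0.805000)/2 = 0.753750
  f(c_4) = f(0.753750) = 0.024622
  f(a) × f(c) < 0, new interval: [0.702500, 0.753750]
Iteration 5:
  c_5 = (0.702500 + 0.753750)/2 = 0.728125
  f(c_5) = f(0.728125) = -0.018298
  f(a) × f(c) ≥ 0, new interval: [0.728125, 0.753750]

After 5 iteration(s), the approximation is c_5 = 0.728125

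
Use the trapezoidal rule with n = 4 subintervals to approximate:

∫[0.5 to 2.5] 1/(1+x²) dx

f(x) = 1/(1+x²)
a = 0.5, b = 2.5, n = 4
h = (b - a)/n = 0.500000

Trapezoidal rule: (h/2)[f(x₀) + 2f(x₁) + 2f(x₂) + ... + f(xₙ)]

x_0 = 0.5000, f(x_0) = 0.800000, coefficient = 1
x_1 = 1.0000, f(x_1) = 0.500000, coefficient = 2
x_2 = 1.5000, f(x_2) = 0.307692, coefficient = 2
x_3 = 2.0000, f(x_3) = 0.200000, coefficient = 2
x_4 = 2.5000, f(x_4) = 0.137931, coefficient = 1

I ≈ (0.500000/2) × 2.953316 = 0.738329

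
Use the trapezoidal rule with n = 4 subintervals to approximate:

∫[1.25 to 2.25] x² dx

f(x) = x²
a = 1.25, b = 2.25, n = 4
h = (b - a)/n = 0.250000

Trapezoidal rule: (h/2)[f(x₀) + 2f(x₁) + 2f(x₂) + ... + f(xₙ)]

x_0 = 1.2500, f(x_0) = 1.562500, coefficient = 1
x_1 = 1.5000, f(x_1) = 2.250000, coefficient = 2
x_2 = 1.7500, f(x_2) = 3.062500, coefficient = 2
x_3 = 2.0000, f(x_3) = 4.000000, coefficient = 2
x_4 = 2.2500, f(x_4) = 5.062500, coefficient = 1

I ≈ (0.250000/2) × 25.250000 = 3.156250
Exact value: 3.145833
Error: 0.010417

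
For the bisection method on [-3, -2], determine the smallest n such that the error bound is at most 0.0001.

We need (b-a)/2^n ≤ 0.0001
(-2 - (-3))/2^n ≤ 0.0001
1/2^n ≤ 0.0001
2^n ≥ 10000
n ≥ log₂(10000) = 13.29
n ≥ 14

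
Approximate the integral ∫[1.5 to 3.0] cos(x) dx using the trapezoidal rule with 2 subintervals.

f(x) = cos(x)
a = 1.5, b = 3.0, n = 2
h = (b - a)/n = 0.750000

Trapezoidal rule: (h/2)[f(x₀) + 2f(x₁) + 2f(x₂) + ... + f(xₙ)]

x_0 = 1.5000, f(x_0) = 0.070737, coefficient = 1
x_1 = 2.2500, f(x_1) = -0.628174, coefficient = 2
x_2 = 3.0000, f(x_2) = -0.989992, coefficient = 1

I ≈ (0.750000/2) × -2.175603 = -0.815851
Exact value: -0.856375
Error: 0.040524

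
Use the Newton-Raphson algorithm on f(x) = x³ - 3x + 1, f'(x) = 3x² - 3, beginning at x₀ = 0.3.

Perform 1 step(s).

f(x) = x³ - 3x + 1
f'(x) = 3x² - 3
x₀ = 0.3

Newton-Raphson formula: x_{n+1} = x_n - f(x_n)/f'(x_n)

Iteration 1:
  f(0.300000) = 0.127000
  f'(0.300000) = -2.730000
  x_1 = 0.300000 - 0.127000/(-2.730000) = 0.346520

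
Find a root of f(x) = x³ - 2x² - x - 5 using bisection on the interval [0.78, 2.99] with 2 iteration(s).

f(x) = x³ - 2x² - x - 5
Initial interval: [0.78, 2.99]

Iteration 1:
  c_1 = (0.780000 + 2.990000)/2 = 1.885000
  f(c_1) = f(1.885000) = -7.293621
  f(a) × f(c) ≥ 0, new interval: [1.885000, 2.990000]
Iteration 2:
  c_2 = (1.885000 + 2.990000)/2 = 2.437500
  f(c_2) = f(2.437500) = -4.838135
  f(a) × f(c) ≥ 0, new interval: [2.437500, 2.990000]

After 2 iteration(s), the approximation is c_2 = 2.437500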